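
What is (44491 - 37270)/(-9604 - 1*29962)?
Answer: -7221/39566 ≈ -0.18251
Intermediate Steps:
(44491 - 37270)/(-9604 - 1*29962) = 7221/(-9604 - 29962) = 7221/(-39566) = 7221*(-1/39566) = -7221/39566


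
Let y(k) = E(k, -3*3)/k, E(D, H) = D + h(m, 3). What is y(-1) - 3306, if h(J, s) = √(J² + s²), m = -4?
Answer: -3310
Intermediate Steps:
E(D, H) = 5 + D (E(D, H) = D + √((-4)² + 3²) = D + √(16 + 9) = D + √25 = D + 5 = 5 + D)
y(k) = (5 + k)/k
y(-1) - 3306 = (5 - 1)/(-1) - 3306 = -1*4 - 3306 = -4 - 3306 = -3310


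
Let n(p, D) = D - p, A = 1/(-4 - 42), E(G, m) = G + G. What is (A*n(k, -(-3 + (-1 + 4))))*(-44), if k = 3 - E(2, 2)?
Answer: 22/23 ≈ 0.95652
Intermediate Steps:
E(G, m) = 2*G
A = -1/46 (A = 1/(-46) = -1/46 ≈ -0.021739)
k = -1 (k = 3 - 2*2 = 3 - 1*4 = 3 - 4 = -1)
(A*n(k, -(-3 + (-1 + 4))))*(-44) = -(-(-3 + (-1 + 4)) - 1*(-1))/46*(-44) = -(-(-3 + 3) + 1)/46*(-44) = -(-1*0 + 1)/46*(-44) = -(0 + 1)/46*(-44) = -1/46*1*(-44) = -1/46*(-44) = 22/23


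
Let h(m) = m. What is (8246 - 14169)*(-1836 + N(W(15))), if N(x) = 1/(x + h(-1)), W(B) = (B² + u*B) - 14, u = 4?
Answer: 2936143637/270 ≈ 1.0875e+7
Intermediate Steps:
W(B) = -14 + B² + 4*B (W(B) = (B² + 4*B) - 14 = -14 + B² + 4*B)
N(x) = 1/(-1 + x) (N(x) = 1/(x - 1) = 1/(-1 + x))
(8246 - 14169)*(-1836 + N(W(15))) = (8246 - 14169)*(-1836 + 1/(-1 + (-14 + 15² + 4*15))) = -5923*(-1836 + 1/(-1 + (-14 + 225 + 60))) = -5923*(-1836 + 1/(-1 + 271)) = -5923*(-1836 + 1/270) = -5923*(-495719/270) = 2936143637/270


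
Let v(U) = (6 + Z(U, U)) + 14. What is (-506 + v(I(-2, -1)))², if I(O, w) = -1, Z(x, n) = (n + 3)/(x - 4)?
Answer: 5914624/25 ≈ 2.3659e+5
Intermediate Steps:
Z(x, n) = (3 + n)/(-4 + x)
v(U) = 20 + (3 + U)/(-4 + U) (v(U) = (6 + (3 + U)/(-4 + U)) + 14 = 20 + (3 + U)/(-4 + U))
(-506 + v(I(-2, -1)))² = (-506 + 7*(-11 + 3*(-1))/(-4 - 1))² = (-506 + 7*(-11 - 3)/(-5))² = (-506 + 7*(-⅕)*(-14))² = (-506 + 98/5)² = (-2432/5)² = 5914624/25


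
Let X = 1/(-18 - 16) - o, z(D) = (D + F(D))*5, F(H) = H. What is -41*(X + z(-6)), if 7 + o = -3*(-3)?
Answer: 86469/34 ≈ 2543.2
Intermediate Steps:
o = 2 (o = -7 - 3*(-3) = -7 + 9 = 2)
z(D) = 10*D (z(D) = (D + D)*5 = (2*D)*5 = 10*D)
X = -69/34 (X = 1/(-18 - 16) - 1*2 = 1/(-34) - 2 = -1/34 - 2 = -69/34 ≈ -2.0294)
-41*(X + z(-6)) = -41*(-69/34 + 10*(-6)) = -41*(-69/34 - 60) = -41*(-2109/34) = 86469/34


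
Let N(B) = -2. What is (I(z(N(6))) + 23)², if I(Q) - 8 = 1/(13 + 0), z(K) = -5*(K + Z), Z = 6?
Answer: 163216/169 ≈ 965.78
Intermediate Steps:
z(K) = -30 - 5*K (z(K) = -5*(K + 6) = -5*(6 + K) = -30 - 5*K)
I(Q) = 105/13 (I(Q) = 8 + 1/(13 + 0) = 8 + 1/13 = 105/13)
(I(z(N(6))) + 23)² = (105/13 + 23)² = (404/13)² = 163216/169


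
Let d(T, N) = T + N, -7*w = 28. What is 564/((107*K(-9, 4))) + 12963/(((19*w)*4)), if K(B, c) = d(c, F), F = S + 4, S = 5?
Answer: -17860077/422864 ≈ -42.236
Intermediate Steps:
w = -4 (w = -⅐*28 = -4)
F = 9 (F = 5 + 4 = 9)
d(T, N) = N + T
K(B, c) = 9 + c
564/((107*K(-9, 4))) + 12963/(((19*w)*4)) = 564/((107*(9 + 4))) + 12963/(((19*(-4))*4)) = 564/((107*13)) + 12963/((-76*4)) = 564/1391 + 12963/(-304) = 564*(1/1391) + 12963*(-1/304) = 564/1391 - 12963/304 = -17860077/422864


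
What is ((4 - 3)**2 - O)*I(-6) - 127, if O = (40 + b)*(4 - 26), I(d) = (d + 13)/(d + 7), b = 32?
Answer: 10968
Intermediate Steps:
I(d) = (13 + d)/(7 + d)
O = -1584 (O = (40 + 32)*(4 - 26) = 72*(-22) = -1584)
((4 - 3)**2 - O)*I(-6) - 127 = ((4 - 3)**2 - 1*(-1584))*((13 - 6)/(7 - 6)) - 127 = (1**2 + 1584)*(7/1) - 127 = (1 + 1584)*(1*7) - 127 = 1585*7 - 127 = 11095 - 127 = 10968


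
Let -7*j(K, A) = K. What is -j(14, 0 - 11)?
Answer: 2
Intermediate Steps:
j(K, A) = -K/7
-j(14, 0 - 11) = -(-1)*14/7 = -1*(-2) = 2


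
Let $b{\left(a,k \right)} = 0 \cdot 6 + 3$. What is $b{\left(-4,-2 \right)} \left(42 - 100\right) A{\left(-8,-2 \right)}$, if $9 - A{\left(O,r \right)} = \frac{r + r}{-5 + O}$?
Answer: $- \frac{19662}{13} \approx -1512.5$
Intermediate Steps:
$b{\left(a,k \right)} = 3$ ($b{\left(a,k \right)} = 0 + 3 = 3$)
$A{\left(O,r \right)} = 9 - \frac{2 r}{-5 + O}$ ($A{\left(O,r \right)} = 9 - \frac{r + r}{-5 + O} = 9 - \frac{2 r}{-5 + O}$)
$b{\left(-4,-2 \right)} \left(42 - 100\right) A{\left(-8,-2 \right)} = 3 \left(42 - 100\right) \frac{-45 - -4 + 9 \left(-8\right)}{-5 - 8} = 3 \left(- 58 \frac{-45 + 4 - 72}{-13}\right) = 3 \left(- 58 \left(\left(- \frac{1}{13}\right) \left(-113\right)\right)\right) = 3 \left(\left(-58\right) \frac{113}{13}\right) = 3 \left(- \frac{6554}{13}\right) = - \frac{19662}{13}$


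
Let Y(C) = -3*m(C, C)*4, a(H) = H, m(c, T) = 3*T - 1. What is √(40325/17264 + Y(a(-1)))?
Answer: √937647763/4316 ≈ 7.0948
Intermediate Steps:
m(c, T) = -1 + 3*T
Y(C) = 12 - 36*C (Y(C) = -3*(-1 + 3*C)*4 = (3 - 9*C)*4 = 12 - 36*C)
√(40325/17264 + Y(a(-1))) = √(40325/17264 + (12 - 36*(-1))) = √(40325*(1/17264) + (12 + 36)) = √(40325/17264 + 48) = √(868997/17264) = √937647763/4316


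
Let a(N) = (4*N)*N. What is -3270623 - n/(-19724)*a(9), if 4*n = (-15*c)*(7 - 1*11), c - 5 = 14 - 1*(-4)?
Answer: -16127414068/4931 ≈ -3.2706e+6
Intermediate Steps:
c = 23 (c = 5 + (14 - 1*(-4)) = 5 + (14 + 4) = 5 + 18 = 23)
a(N) = 4*N**2
n = 345 (n = ((-15*23)*(7 - 1*11))/4 = (-345*(7 - 11))/4 = (-345*(-4))/4 = (1/4)*1380 = 345)
-3270623 - n/(-19724)*a(9) = -3270623 - 345/(-19724)*4*9**2 = -3270623 - 345*(-1/19724)*4*81 = -3270623 - (-345)*324/19724 = -3270623 - 1*(-27945/4931) = -3270623 + 27945/4931 = -16127414068/4931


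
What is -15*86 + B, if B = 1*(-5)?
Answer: -1295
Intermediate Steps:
B = -5
-15*86 + B = -15*86 - 5 = -1290 - 5 = -1295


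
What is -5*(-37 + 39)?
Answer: -10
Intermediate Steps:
-5*(-37 + 39) = -5*2 = -10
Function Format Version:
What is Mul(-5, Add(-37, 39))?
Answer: -10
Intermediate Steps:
Mul(-5, Add(-37, 39)) = Mul(-5, 2) = -10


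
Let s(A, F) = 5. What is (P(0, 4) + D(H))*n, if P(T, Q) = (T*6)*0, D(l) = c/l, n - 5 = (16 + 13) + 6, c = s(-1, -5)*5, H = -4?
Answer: -250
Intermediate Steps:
c = 25 (c = 5*5 = 25)
n = 40 (n = 5 + ((16 + 13) + 6) = 5 + (29 + 6) = 5 + 35 = 40)
D(l) = 25/l
P(T, Q) = 0 (P(T, Q) = (6*T)*0 = 0)
(P(0, 4) + D(H))*n = (0 + 25/(-4))*40 = (0 + 25*(-¼))*40 = (0 - 25/4)*40 = -25/4*40 = -250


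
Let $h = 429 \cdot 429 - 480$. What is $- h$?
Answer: $-183561$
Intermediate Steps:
$h = 183561$ ($h = 184041 - 480 = 183561$)
$- h = \left(-1\right) 183561 = -183561$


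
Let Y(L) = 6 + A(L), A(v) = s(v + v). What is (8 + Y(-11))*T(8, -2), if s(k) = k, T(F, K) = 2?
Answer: -16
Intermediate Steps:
A(v) = 2*v (A(v) = v + v = 2*v)
Y(L) = 6 + 2*L
(8 + Y(-11))*T(8, -2) = (8 + (6 + 2*(-11)))*2 = (8 + (6 - 22))*2 = (8 - 16)*2 = -8*2 = -16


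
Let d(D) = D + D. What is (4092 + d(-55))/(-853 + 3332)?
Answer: 3982/2479 ≈ 1.6063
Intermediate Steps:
d(D) = 2*D
(4092 + d(-55))/(-853 + 3332) = (4092 + 2*(-55))/(-853 + 3332) = (4092 - 110)/2479 = 3982*(1/2479) = 3982/2479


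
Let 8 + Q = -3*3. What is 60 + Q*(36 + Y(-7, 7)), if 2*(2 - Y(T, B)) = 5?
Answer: -1087/2 ≈ -543.50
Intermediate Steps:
Y(T, B) = -½ (Y(T, B) = 2 - ½*5 = 2 - 5/2 = -½)
Q = -17 (Q = -8 - 3*3 = -8 - 9 = -17)
60 + Q*(36 + Y(-7, 7)) = 60 - 17*(36 - ½) = 60 - 17*71/2 = 60 - 1207/2 = -1087/2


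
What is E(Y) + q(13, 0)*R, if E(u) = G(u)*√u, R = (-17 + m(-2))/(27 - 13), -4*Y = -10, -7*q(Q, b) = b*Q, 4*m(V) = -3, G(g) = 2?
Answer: √10 ≈ 3.1623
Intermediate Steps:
m(V) = -¾ (m(V) = (¼)*(-3) = -¾)
q(Q, b) = -Q*b/7 (q(Q, b) = -b*Q/7 = -Q*b/7)
Y = 5/2 (Y = -¼*(-10) = 5/2 ≈ 2.5000)
R = -71/56 (R = (-17 - ¾)/(27 - 13) = -71/4/14 = -71/4*1/14 = -71/56 ≈ -1.2679)
E(u) = 2*√u
E(Y) + q(13, 0)*R = 2*√(5/2) - ⅐*13*0*(-71/56) = 2*(√10/2) + 0*(-71/56) = √10 + 0 = √10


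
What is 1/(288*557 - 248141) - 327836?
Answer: -28759413101/87725 ≈ -3.2784e+5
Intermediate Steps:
1/(288*557 - 248141) - 327836 = 1/(160416 - 248141) - 327836 = 1/(-87725) - 327836 = -1/87725 - 327836 = -28759413101/87725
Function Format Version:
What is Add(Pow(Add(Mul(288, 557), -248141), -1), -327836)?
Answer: Rational(-28759413101, 87725) ≈ -3.2784e+5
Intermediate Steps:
Add(Pow(Add(Mul(288, 557), -248141), -1), -327836) = Add(Pow(Add(160416, -248141), -1), -327836) = Add(Pow(-87725, -1), -327836) = Add(Rational(-1, 87725), -327836) = Rational(-28759413101, 87725)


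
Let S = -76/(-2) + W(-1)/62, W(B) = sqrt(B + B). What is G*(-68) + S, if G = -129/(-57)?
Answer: -2202/19 + I*sqrt(2)/62 ≈ -115.89 + 0.02281*I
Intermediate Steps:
G = 43/19 (G = -129*(-1/57) = 43/19 ≈ 2.2632)
W(B) = sqrt(2)*sqrt(B) (W(B) = sqrt(2*B) = sqrt(2)*sqrt(B))
S = 38 + I*sqrt(2)/62 (S = -76/(-2) + (sqrt(2)*sqrt(-1))/62 = -76*(-1/2) + (sqrt(2)*I)*(1/62) = 38 + (I*sqrt(2))*(1/62) = 38 + I*sqrt(2)/62 ≈ 38.0 + 0.02281*I)
G*(-68) + S = (43/19)*(-68) + (38 + I*sqrt(2)/62) = -2924/19 + (38 + I*sqrt(2)/62) = -2202/19 + I*sqrt(2)/62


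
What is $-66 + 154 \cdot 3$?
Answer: $396$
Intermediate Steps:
$-66 + 154 \cdot 3 = -66 + 462 = 396$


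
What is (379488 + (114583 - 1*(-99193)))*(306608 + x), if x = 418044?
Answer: 429909944128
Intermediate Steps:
(379488 + (114583 - 1*(-99193)))*(306608 + x) = (379488 + (114583 - 1*(-99193)))*(306608 + 418044) = (379488 + (114583 + 99193))*724652 = (379488 + 213776)*724652 = 593264*724652 = 429909944128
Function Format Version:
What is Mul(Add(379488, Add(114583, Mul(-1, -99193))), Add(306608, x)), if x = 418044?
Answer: 429909944128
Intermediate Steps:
Mul(Add(379488, Add(114583, Mul(-1, -99193))), Add(306608, x)) = Mul(Add(379488, Add(114583, Mul(-1, -99193))), Add(306608, 418044)) = Mul(Add(379488, Add(114583, 99193)), 724652) = Mul(Add(379488, 213776), 724652) = Mul(593264, 724652) = 429909944128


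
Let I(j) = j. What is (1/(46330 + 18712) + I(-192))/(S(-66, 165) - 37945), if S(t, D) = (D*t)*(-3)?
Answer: 12488063/343096550 ≈ 0.036398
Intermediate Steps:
S(t, D) = -3*D*t
(1/(46330 + 18712) + I(-192))/(S(-66, 165) - 37945) = (1/(46330 + 18712) - 192)/(-3*165*(-66) - 37945) = (1/65042 - 192)/(32670 - 37945) = (1/65042 - 192)/(-5275) = -12488063/65042*(-1/5275) = 12488063/343096550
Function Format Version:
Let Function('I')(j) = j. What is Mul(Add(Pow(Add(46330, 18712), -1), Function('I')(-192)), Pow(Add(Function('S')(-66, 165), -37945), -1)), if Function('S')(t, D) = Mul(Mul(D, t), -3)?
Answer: Rational(12488063, 343096550) ≈ 0.036398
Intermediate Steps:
Function('S')(t, D) = Mul(-3, D, t)
Mul(Add(Pow(Add(46330, 18712), -1), Function('I')(-192)), Pow(Add(Function('S')(-66, 165), -37945), -1)) = Mul(Add(Pow(Add(46330, 18712), -1), -192), Pow(Add(Mul(-3, 165, -66), -37945), -1)) = Mul(Add(Pow(65042, -1), -192), Pow(Add(32670, -37945), -1)) = Mul(Add(Rational(1, 65042), -192), Pow(-5275, -1)) = Mul(Rational(-12488063, 65042), Rational(-1, 5275)) = Rational(12488063, 343096550)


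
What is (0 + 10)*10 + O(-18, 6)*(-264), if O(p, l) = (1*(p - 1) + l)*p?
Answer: -61676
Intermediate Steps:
O(p, l) = p*(-1 + l + p) (O(p, l) = (1*(-1 + p) + l)*p = ((-1 + p) + l)*p = (-1 + l + p)*p = p*(-1 + l + p))
(0 + 10)*10 + O(-18, 6)*(-264) = (0 + 10)*10 - 18*(-1 + 6 - 18)*(-264) = 10*10 - 18*(-13)*(-264) = 100 + 234*(-264) = 100 - 61776 = -61676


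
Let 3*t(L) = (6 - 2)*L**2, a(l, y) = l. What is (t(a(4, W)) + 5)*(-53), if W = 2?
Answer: -4187/3 ≈ -1395.7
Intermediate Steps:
t(L) = 4*L**2/3 (t(L) = ((6 - 2)*L**2)/3 = (4*L**2)/3 = 4*L**2/3)
(t(a(4, W)) + 5)*(-53) = ((4/3)*4**2 + 5)*(-53) = ((4/3)*16 + 5)*(-53) = (64/3 + 5)*(-53) = (79/3)*(-53) = -4187/3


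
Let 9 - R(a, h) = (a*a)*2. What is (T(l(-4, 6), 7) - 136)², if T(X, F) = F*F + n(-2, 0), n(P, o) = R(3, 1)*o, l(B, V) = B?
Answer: 7569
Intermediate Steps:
R(a, h) = 9 - 2*a² (R(a, h) = 9 - a*a*2 = 9 - a²*2 = 9 - 2*a²)
n(P, o) = -9*o (n(P, o) = (9 - 2*3²)*o = (9 - 2*9)*o = (9 - 18)*o = -9*o)
T(X, F) = F² (T(X, F) = F*F - 9*0 = F² + 0 = F²)
(T(l(-4, 6), 7) - 136)² = (7² - 136)² = (49 - 136)² = (-87)² = 7569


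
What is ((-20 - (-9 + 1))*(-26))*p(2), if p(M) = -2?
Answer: -624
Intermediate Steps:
((-20 - (-9 + 1))*(-26))*p(2) = ((-20 - (-9 + 1))*(-26))*(-2) = ((-20 - 1*(-8))*(-26))*(-2) = ((-20 + 8)*(-26))*(-2) = -12*(-26)*(-2) = 312*(-2) = -624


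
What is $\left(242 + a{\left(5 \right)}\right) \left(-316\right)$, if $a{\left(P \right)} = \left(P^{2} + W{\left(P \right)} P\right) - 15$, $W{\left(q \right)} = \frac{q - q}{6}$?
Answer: $-79632$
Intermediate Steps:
$W{\left(q \right)} = 0$ ($W{\left(q \right)} = 0 \cdot \frac{1}{6} = 0$)
$a{\left(P \right)} = -15 + P^{2}$ ($a{\left(P \right)} = \left(P^{2} + 0 P\right) - 15 = \left(P^{2} + 0\right) - 15 = P^{2} - 15 = -15 + P^{2}$)
$\left(242 + a{\left(5 \right)}\right) \left(-316\right) = \left(242 - \left(15 - 5^{2}\right)\right) \left(-316\right) = \left(242 + \left(-15 + 25\right)\right) \left(-316\right) = \left(242 + 10\right) \left(-316\right) = 252 \left(-316\right) = -79632$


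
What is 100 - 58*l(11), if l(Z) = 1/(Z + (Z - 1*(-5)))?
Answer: 2642/27 ≈ 97.852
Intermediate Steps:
l(Z) = 1/(5 + 2*Z) (l(Z) = 1/(Z + (Z + 5)) = 1/(Z + (5 + Z)) = 1/(5 + 2*Z))
100 - 58*l(11) = 100 - 58/(5 + 2*11) = 100 - 58/(5 + 22) = 100 - 58/27 = 2642/27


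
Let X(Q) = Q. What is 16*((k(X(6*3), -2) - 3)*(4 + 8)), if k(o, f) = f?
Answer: -960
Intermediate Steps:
16*((k(X(6*3), -2) - 3)*(4 + 8)) = 16*((-2 - 3)*(4 + 8)) = 16*(-5*12) = 16*(-60) = -960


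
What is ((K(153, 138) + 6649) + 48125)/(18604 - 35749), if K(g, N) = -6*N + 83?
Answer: -54029/17145 ≈ -3.1513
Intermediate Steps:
K(g, N) = 83 - 6*N
((K(153, 138) + 6649) + 48125)/(18604 - 35749) = (((83 - 6*138) + 6649) + 48125)/(18604 - 35749) = (((83 - 828) + 6649) + 48125)/(-17145) = ((-745 + 6649) + 48125)*(-1/17145) = (5904 + 48125)*(-1/17145) = 54029*(-1/17145) = -54029/17145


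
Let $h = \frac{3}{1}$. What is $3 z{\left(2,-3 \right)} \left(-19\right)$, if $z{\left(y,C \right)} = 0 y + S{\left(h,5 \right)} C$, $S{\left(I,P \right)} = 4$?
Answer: $684$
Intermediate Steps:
$h = 3$ ($h = 3 \cdot 1 = 3$)
$z{\left(y,C \right)} = 4 C$ ($z{\left(y,C \right)} = 0 y + 4 C = 0 + 4 C = 4 C$)
$3 z{\left(2,-3 \right)} \left(-19\right) = 3 \cdot 4 \left(-3\right) \left(-19\right) = 3 \left(-12\right) \left(-19\right) = \left(-36\right) \left(-19\right) = 684$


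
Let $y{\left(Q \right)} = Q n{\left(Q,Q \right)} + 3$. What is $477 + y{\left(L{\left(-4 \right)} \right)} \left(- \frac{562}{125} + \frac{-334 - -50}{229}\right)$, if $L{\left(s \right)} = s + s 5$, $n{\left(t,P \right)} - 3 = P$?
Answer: $- \frac{69594261}{28625} \approx -2431.2$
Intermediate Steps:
$n{\left(t,P \right)} = 3 + P$
$L{\left(s \right)} = 6 s$ ($L{\left(s \right)} = s + 5 s = 6 s$)
$y{\left(Q \right)} = 3 + Q \left(3 + Q\right)$ ($y{\left(Q \right)} = Q \left(3 + Q\right) + 3 = 3 + Q \left(3 + Q\right)$)
$477 + y{\left(L{\left(-4 \right)} \right)} \left(- \frac{562}{125} + \frac{-334 - -50}{229}\right) = 477 + \left(3 + 6 \left(-4\right) \left(3 + 6 \left(-4\right)\right)\right) \left(- \frac{562}{125} + \frac{-334 - -50}{229}\right) = 477 + \left(3 - 24 \left(3 - 24\right)\right) \left(\left(-562\right) \frac{1}{125} + \left(-334 + 50\right) \frac{1}{229}\right) = 477 + \left(3 - -504\right) \left(- \frac{562}{125} - \frac{284}{229}\right) = 477 + \left(3 + 504\right) \left(- \frac{562}{125} - \frac{284}{229}\right) = 477 + 507 \left(- \frac{164198}{28625}\right) = 477 - \frac{83248386}{28625} = - \frac{69594261}{28625}$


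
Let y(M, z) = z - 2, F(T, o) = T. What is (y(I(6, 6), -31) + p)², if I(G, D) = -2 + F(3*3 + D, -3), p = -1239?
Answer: 1617984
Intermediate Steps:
I(G, D) = 7 + D (I(G, D) = -2 + (3*3 + D) = -2 + (9 + D) = 7 + D)
y(M, z) = -2 + z
(y(I(6, 6), -31) + p)² = ((-2 - 31) - 1239)² = (-33 - 1239)² = (-1272)² = 1617984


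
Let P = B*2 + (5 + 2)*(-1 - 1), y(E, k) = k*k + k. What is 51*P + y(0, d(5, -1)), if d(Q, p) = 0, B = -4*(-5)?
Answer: 1326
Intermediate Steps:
B = 20
y(E, k) = k + k² (y(E, k) = k² + k = k + k²)
P = 26 (P = 20*2 + (5 + 2)*(-1 - 1) = 40 + 7*(-2) = 40 - 14 = 26)
51*P + y(0, d(5, -1)) = 51*26 + 0*(1 + 0) = 1326 + 0*1 = 1326 + 0 = 1326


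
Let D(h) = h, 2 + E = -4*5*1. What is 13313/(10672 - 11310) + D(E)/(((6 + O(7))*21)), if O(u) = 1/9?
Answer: -469783/22330 ≈ -21.038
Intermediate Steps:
E = -22 (E = -2 - 4*5*1 = -2 - 20*1 = -2 - 20 = -22)
O(u) = 1/9
13313/(10672 - 11310) + D(E)/(((6 + O(7))*21)) = 13313/(10672 - 11310) - 22*1/(21*(6 + 1/9)) = 13313/(-638) - 22/((55/9)*21) = 13313*(-1/638) - 22/385/3 = -13313/638 - 22*3/385 = -13313/638 - 6/35 = -469783/22330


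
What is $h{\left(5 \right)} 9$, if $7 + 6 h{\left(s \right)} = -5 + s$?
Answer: $- \frac{21}{2} \approx -10.5$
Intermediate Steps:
$h{\left(s \right)} = -2 + \frac{s}{6}$ ($h{\left(s \right)} = - \frac{7}{6} + \frac{-5 + s}{6} = - \frac{7}{6} + \left(- \frac{5}{6} + \frac{s}{6}\right) = -2 + \frac{s}{6}$)
$h{\left(5 \right)} 9 = \left(-2 + \frac{1}{6} \cdot 5\right) 9 = \left(-2 + \frac{5}{6}\right) 9 = \left(- \frac{7}{6}\right) 9 = - \frac{21}{2}$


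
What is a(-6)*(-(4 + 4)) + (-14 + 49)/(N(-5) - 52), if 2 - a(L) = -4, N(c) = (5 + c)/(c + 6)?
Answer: -2531/52 ≈ -48.673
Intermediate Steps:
N(c) = (5 + c)/(6 + c)
a(L) = 6 (a(L) = 2 - 1*(-4) = 2 + 4 = 6)
a(-6)*(-(4 + 4)) + (-14 + 49)/(N(-5) - 52) = 6*(-(4 + 4)) + (-14 + 49)/((5 - 5)/(6 - 5) - 52) = 6*(-1*8) + 35/(0/1 - 52) = 6*(-8) + 35/(1*0 - 52) = -48 + 35/(0 - 52) = -48 + 35/(-52) = -48 + 35*(-1/52) = -48 - 35/52 = -2531/52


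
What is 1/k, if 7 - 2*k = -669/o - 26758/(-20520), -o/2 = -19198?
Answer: 24621435/70336393 ≈ 0.35005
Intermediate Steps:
o = 38396 (o = -2*(-19198) = 38396)
k = 70336393/24621435 (k = 7/2 - (-669/38396 - 26758/(-20520))/2 = 7/2 - (-669*1/38396 - 26758*(-1/20520))/2 = 7/2 - (-669/38396 + 13379/10260)/2 = 7/2 - ½*31677259/24621435 = 7/2 - 31677259/49242870 = 70336393/24621435 ≈ 2.8567)
1/k = 1/(70336393/24621435) = 24621435/70336393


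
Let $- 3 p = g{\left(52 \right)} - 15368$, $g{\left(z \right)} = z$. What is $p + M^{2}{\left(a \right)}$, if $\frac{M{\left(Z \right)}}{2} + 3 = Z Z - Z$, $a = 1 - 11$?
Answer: $\frac{152704}{3} \approx 50901.0$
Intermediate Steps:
$a = -10$
$M{\left(Z \right)} = -6 - 2 Z + 2 Z^{2}$ ($M{\left(Z \right)} = -6 + 2 \left(Z Z - Z\right) = -6 + 2 \left(Z^{2} - Z\right) = -6 + \left(- 2 Z + 2 Z^{2}\right) = -6 - 2 Z + 2 Z^{2}$)
$p = \frac{15316}{3}$ ($p = - \frac{52 - 15368}{3} = \left(- \frac{1}{3}\right) \left(-15316\right) = \frac{15316}{3} \approx 5105.3$)
$p + M^{2}{\left(a \right)} = \frac{15316}{3} + \left(-6 - -20 + 2 \left(-10\right)^{2}\right)^{2} = \frac{15316}{3} + \left(-6 + 20 + 2 \cdot 100\right)^{2} = \frac{15316}{3} + \left(-6 + 20 + 200\right)^{2} = \frac{15316}{3} + 214^{2} = \frac{15316}{3} + 45796 = \frac{152704}{3}$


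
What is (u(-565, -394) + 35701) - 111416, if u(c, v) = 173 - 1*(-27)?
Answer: -75515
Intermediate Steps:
u(c, v) = 200 (u(c, v) = 173 + 27 = 200)
(u(-565, -394) + 35701) - 111416 = (200 + 35701) - 111416 = 35901 - 111416 = -75515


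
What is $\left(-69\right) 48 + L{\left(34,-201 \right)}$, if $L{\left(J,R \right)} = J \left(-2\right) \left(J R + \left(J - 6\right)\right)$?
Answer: $459496$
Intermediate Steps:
$L{\left(J,R \right)} = - 2 J \left(-6 + J + J R\right)$ ($L{\left(J,R \right)} = - 2 J \left(J R + \left(-6 + J\right)\right) = - 2 J \left(-6 + J + J R\right)$)
$\left(-69\right) 48 + L{\left(34,-201 \right)} = \left(-69\right) 48 + 2 \cdot 34 \left(6 - 34 - 34 \left(-201\right)\right) = -3312 + 2 \cdot 34 \left(6 - 34 + 6834\right) = -3312 + 2 \cdot 34 \cdot 6806 = -3312 + 462808 = 459496$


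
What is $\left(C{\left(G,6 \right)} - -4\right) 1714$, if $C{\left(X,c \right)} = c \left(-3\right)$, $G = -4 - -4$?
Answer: $-23996$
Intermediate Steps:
$G = 0$ ($G = -4 + 4 = 0$)
$C{\left(X,c \right)} = - 3 c$
$\left(C{\left(G,6 \right)} - -4\right) 1714 = \left(\left(-3\right) 6 - -4\right) 1714 = \left(-18 + 4\right) 1714 = \left(-14\right) 1714 = -23996$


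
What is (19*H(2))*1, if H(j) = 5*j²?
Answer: 380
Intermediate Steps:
(19*H(2))*1 = (19*(5*2²))*1 = (19*(5*4))*1 = (19*20)*1 = 380*1 = 380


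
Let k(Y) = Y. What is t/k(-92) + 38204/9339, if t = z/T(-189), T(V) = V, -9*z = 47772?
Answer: 51226645/13532211 ≈ 3.7855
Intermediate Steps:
z = -5308 (z = -1/9*47772 = -5308)
t = 5308/189 (t = -5308/(-189) = -5308*(-1/189) = 5308/189 ≈ 28.085)
t/k(-92) + 38204/9339 = (5308/189)/(-92) + 38204/9339 = (5308/189)*(-1/92) + 38204*(1/9339) = -1327/4347 + 38204/9339 = 51226645/13532211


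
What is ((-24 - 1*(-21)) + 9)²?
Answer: 36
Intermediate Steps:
((-24 - 1*(-21)) + 9)² = ((-24 + 21) + 9)² = (-3 + 9)² = 6² = 36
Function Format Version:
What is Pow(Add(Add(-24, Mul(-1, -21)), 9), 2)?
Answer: 36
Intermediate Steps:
Pow(Add(Add(-24, Mul(-1, -21)), 9), 2) = Pow(Add(Add(-24, 21), 9), 2) = Pow(Add(-3, 9), 2) = Pow(6, 2) = 36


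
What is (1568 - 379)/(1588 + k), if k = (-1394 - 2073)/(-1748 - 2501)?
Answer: 5052061/6750879 ≈ 0.74836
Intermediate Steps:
k = 3467/4249 (k = -3467/(-4249) = -3467*(-1/4249) = 3467/4249 ≈ 0.81596)
(1568 - 379)/(1588 + k) = (1568 - 379)/(1588 + 3467/4249) = 1189/(6750879/4249) = 1189*(4249/6750879) = 5052061/6750879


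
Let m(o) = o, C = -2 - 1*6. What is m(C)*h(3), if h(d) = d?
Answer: -24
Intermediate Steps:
C = -8 (C = -2 - 6 = -8)
m(C)*h(3) = -8*3 = -24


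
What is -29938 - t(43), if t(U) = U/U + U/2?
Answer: -59921/2 ≈ -29961.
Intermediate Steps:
t(U) = 1 + U/2 (t(U) = 1 + U*(½) = 1 + U/2)
-29938 - t(43) = -29938 - (1 + (½)*43) = -29938 - (1 + 43/2) = -29938 - 1*45/2 = -29938 - 45/2 = -59921/2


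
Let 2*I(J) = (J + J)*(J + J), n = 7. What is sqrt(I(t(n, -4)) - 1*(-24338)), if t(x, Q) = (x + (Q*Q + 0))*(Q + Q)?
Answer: 5*sqrt(3682) ≈ 303.40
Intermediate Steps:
t(x, Q) = 2*Q*(x + Q**2) (t(x, Q) = (x + (Q**2 + 0))*(2*Q) = (x + Q**2)*(2*Q) = 2*Q*(x + Q**2))
I(J) = 2*J**2 (I(J) = ((J + J)*(J + J))/2 = ((2*J)*(2*J))/2 = (4*J**2)/2 = 2*J**2)
sqrt(I(t(n, -4)) - 1*(-24338)) = sqrt(2*(2*(-4)*(7 + (-4)**2))**2 - 1*(-24338)) = sqrt(2*(2*(-4)*(7 + 16))**2 + 24338) = sqrt(2*(2*(-4)*23)**2 + 24338) = sqrt(2*(-184)**2 + 24338) = sqrt(2*33856 + 24338) = sqrt(67712 + 24338) = sqrt(92050) = 5*sqrt(3682)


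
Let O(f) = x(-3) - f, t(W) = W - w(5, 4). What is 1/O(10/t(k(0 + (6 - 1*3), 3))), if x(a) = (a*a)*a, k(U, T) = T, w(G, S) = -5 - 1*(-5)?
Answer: -3/91 ≈ -0.032967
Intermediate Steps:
w(G, S) = 0 (w(G, S) = -5 + 5 = 0)
t(W) = W (t(W) = W - 1*0 = W + 0 = W)
x(a) = a³ (x(a) = a²*a = a³)
O(f) = -27 - f (O(f) = (-3)³ - f = -27 - f)
1/O(10/t(k(0 + (6 - 1*3), 3))) = 1/(-27 - 10/3) = 1/(-91/3) = -3/91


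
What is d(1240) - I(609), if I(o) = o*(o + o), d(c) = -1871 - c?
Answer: -744873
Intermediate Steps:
I(o) = 2*o**2 (I(o) = o*(2*o) = 2*o**2)
d(1240) - I(609) = (-1871 - 1*1240) - 2*609**2 = (-1871 - 1240) - 2*370881 = -3111 - 1*741762 = -3111 - 741762 = -744873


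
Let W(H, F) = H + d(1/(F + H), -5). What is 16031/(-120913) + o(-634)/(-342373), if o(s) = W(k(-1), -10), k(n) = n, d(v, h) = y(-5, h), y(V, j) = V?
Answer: -5487856085/41397346549 ≈ -0.13257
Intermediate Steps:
d(v, h) = -5
W(H, F) = -5 + H (W(H, F) = H - 5 = -5 + H)
o(s) = -6 (o(s) = -5 - 1 = -6)
16031/(-120913) + o(-634)/(-342373) = 16031/(-120913) - 6/(-342373) = 16031*(-1/120913) - 6*(-1/342373) = -16031/120913 + 6/342373 = -5487856085/41397346549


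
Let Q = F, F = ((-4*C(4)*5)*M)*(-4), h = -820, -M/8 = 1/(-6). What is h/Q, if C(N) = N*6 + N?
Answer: -123/448 ≈ -0.27455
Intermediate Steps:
C(N) = 7*N (C(N) = 6*N + N = 7*N)
M = 4/3 (M = -8/(-6) = -8*(-⅙) = 4/3 ≈ 1.3333)
F = 8960/3 (F = ((-28*4*5)*(4/3))*(-4) = ((-4*28*5)*(4/3))*(-4) = (-112*5*(4/3))*(-4) = -560*4/3*(-4) = -2240/3*(-4) = 8960/3 ≈ 2986.7)
Q = 8960/3 ≈ 2986.7
h/Q = -820/8960/3 = -820*3/8960 = -123/448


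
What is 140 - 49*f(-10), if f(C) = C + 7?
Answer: 287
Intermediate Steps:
f(C) = 7 + C
140 - 49*f(-10) = 140 - 49*(7 - 10) = 140 - 49*(-3) = 140 + 147 = 287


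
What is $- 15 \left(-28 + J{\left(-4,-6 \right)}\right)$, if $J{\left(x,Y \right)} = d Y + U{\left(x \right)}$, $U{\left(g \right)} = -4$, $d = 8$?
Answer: $1200$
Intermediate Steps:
$J{\left(x,Y \right)} = -4 + 8 Y$ ($J{\left(x,Y \right)} = 8 Y - 4 = -4 + 8 Y$)
$- 15 \left(-28 + J{\left(-4,-6 \right)}\right) = - 15 \left(-28 + \left(-4 + 8 \left(-6\right)\right)\right) = - 15 \left(-28 - 52\right) = \left(-15\right) \left(-80\right) = 1200$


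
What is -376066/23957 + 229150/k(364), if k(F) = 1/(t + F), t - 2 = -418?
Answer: -285467196666/23957 ≈ -1.1916e+7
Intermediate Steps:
t = -416 (t = 2 - 418 = -416)
k(F) = 1/(-416 + F)
-376066/23957 + 229150/k(364) = -376066/23957 + 229150/(1/(-416 + 364)) = -376066*1/23957 + 229150/(1/(-52)) = -376066/23957 + 229150/(-1/52) = -376066/23957 + 229150*(-52) = -376066/23957 - 11915800 = -285467196666/23957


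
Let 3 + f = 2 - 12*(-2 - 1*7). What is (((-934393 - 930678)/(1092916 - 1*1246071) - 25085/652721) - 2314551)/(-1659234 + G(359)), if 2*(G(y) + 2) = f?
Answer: 462757256556109978/331728602549025575 ≈ 1.3950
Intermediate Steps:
f = 107 (f = -3 + (2 - 12*(-2 - 1*7)) = -3 + (2 - 12*(-2 - 7)) = -3 + (2 - 12*(-9)) = -3 + (2 + 108) = -3 + 110 = 107)
G(y) = 103/2 (G(y) = -2 + (½)*107 = -2 + 107/2 = 103/2)
(((-934393 - 930678)/(1092916 - 1*1246071) - 25085/652721) - 2314551)/(-1659234 + G(359)) = (((-934393 - 930678)/(1092916 - 1*1246071) - 25085/652721) - 2314551)/(-1659234 + 103/2) = ((-1865071/(1092916 - 1246071) - 25085*1/652721) - 2314551)/(-3318365/2) = ((-1865071/(-153155) - 25085/652721) - 2314551)*(-2/3318365) = ((-1865071*(-1/153155) - 25085/652721) - 2314551)*(-2/3318365) = ((1865071/153155 - 25085/652721) - 2314551)*(-2/3318365) = (1213529115016/99967484755 - 2314551)*(-2/3318365) = -231378628278054989/99967484755*(-2/3318365) = 462757256556109978/331728602549025575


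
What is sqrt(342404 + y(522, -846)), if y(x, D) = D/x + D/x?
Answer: sqrt(287959038)/29 ≈ 585.15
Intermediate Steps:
y(x, D) = 2*D/x
sqrt(342404 + y(522, -846)) = sqrt(342404 + 2*(-846)/522) = sqrt(342404 + 2*(-846)*(1/522)) = sqrt(342404 - 94/29) = sqrt(9929622/29) = sqrt(287959038)/29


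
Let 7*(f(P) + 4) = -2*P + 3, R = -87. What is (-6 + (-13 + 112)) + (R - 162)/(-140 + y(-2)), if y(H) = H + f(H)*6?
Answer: 15129/160 ≈ 94.556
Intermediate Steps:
f(P) = -25/7 - 2*P/7 (f(P) = -4 + (-2*P + 3)/7 = -4 + (3 - 2*P)/7 = -4 + (3/7 - 2*P/7) = -25/7 - 2*P/7)
y(H) = -150/7 - 5*H/7 (y(H) = H + (-25/7 - 2*H/7)*6 = H + (-150/7 - 12*H/7) = -150/7 - 5*H/7)
(-6 + (-13 + 112)) + (R - 162)/(-140 + y(-2)) = (-6 + (-13 + 112)) + (-87 - 162)/(-140 + (-150/7 - 5/7*(-2))) = (-6 + 99) - 249/(-140 + (-150/7 + 10/7)) = 93 - 249/(-140 - 20) = 93 - 249/(-160) = 93 - 249*(-1/160) = 93 + 249/160 = 15129/160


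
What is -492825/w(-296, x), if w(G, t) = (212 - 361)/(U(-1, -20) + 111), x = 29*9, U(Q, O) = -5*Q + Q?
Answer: 56674875/149 ≈ 3.8037e+5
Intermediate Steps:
U(Q, O) = -4*Q
x = 261
w(G, t) = -149/115 (w(G, t) = (212 - 361)/(-4*(-1) + 111) = -149/(4 + 111) = -149/115)
-492825/w(-296, x) = -492825/(-149/115) = -492825*(-115/149) = 56674875/149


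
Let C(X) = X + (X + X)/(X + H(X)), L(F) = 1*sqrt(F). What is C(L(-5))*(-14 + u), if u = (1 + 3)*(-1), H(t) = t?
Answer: -18 - 18*I*sqrt(5) ≈ -18.0 - 40.249*I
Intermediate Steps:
L(F) = sqrt(F)
u = -4 (u = 4*(-1) = -4)
C(X) = 1 + X (C(X) = X + (X + X)/(X + X) = X + (2*X)/((2*X)) = X + (2*X)*(1/(2*X)) = X + 1 = 1 + X)
C(L(-5))*(-14 + u) = (1 + sqrt(-5))*(-14 - 4) = (1 + I*sqrt(5))*(-18) = -18 - 18*I*sqrt(5)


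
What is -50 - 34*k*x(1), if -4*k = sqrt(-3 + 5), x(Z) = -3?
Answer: -50 - 51*sqrt(2)/2 ≈ -86.063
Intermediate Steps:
k = -sqrt(2)/4 (k = -sqrt(-3 + 5)/4 = -sqrt(2)/4 ≈ -0.35355)
-50 - 34*k*x(1) = -50 - 34*(-sqrt(2)/4)*(-3) = -50 - 51*sqrt(2)/2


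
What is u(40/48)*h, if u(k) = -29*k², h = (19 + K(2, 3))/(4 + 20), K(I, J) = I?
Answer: -5075/288 ≈ -17.622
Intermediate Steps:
h = 7/8 (h = (19 + 2)/(4 + 20) = 21/24 = 21*(1/24) = 7/8 ≈ 0.87500)
u(40/48)*h = -29*(40/48)²*(7/8) = -29*(40*(1/48))²*(7/8) = -29*(⅚)²*(7/8) = -29*25/36*(7/8) = -725/36*7/8 = -5075/288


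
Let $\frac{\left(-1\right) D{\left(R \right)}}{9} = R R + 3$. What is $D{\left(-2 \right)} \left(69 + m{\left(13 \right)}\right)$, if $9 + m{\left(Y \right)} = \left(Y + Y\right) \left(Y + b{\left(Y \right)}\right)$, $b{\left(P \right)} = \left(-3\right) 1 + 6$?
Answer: $-29988$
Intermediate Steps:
$D{\left(R \right)} = -27 - 9 R^{2}$ ($D{\left(R \right)} = - 9 \left(R R + 3\right) = - 9 \left(R^{2} + 3\right) = - 9 \left(3 + R^{2}\right) = -27 - 9 R^{2}$)
$b{\left(P \right)} = 3$ ($b{\left(P \right)} = -3 + 6 = 3$)
$m{\left(Y \right)} = -9 + 2 Y \left(3 + Y\right)$ ($m{\left(Y \right)} = -9 + \left(Y + Y\right) \left(Y + 3\right) = -9 + 2 Y \left(3 + Y\right)$)
$D{\left(-2 \right)} \left(69 + m{\left(13 \right)}\right) = \left(-27 - 9 \left(-2\right)^{2}\right) \left(69 + \left(-9 + 2 \cdot 13^{2} + 6 \cdot 13\right)\right) = \left(-27 - 36\right) \left(69 + \left(-9 + 2 \cdot 169 + 78\right)\right) = \left(-27 - 36\right) \left(69 + \left(-9 + 338 + 78\right)\right) = - 63 \left(69 + 407\right) = \left(-63\right) 476 = -29988$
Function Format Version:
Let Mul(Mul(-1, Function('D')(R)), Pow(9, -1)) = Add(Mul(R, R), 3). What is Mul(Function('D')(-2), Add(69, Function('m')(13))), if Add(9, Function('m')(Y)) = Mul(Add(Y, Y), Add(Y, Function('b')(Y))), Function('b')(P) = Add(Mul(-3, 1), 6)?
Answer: -29988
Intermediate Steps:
Function('D')(R) = Add(-27, Mul(-9, Pow(R, 2))) (Function('D')(R) = Mul(-9, Add(Mul(R, R), 3)) = Mul(-9, Add(Pow(R, 2), 3)) = Mul(-9, Add(3, Pow(R, 2))) = Add(-27, Mul(-9, Pow(R, 2))))
Function('b')(P) = 3 (Function('b')(P) = Add(-3, 6) = 3)
Function('m')(Y) = Add(-9, Mul(2, Y, Add(3, Y))) (Function('m')(Y) = Add(-9, Mul(Add(Y, Y), Add(Y, 3))) = Add(-9, Mul(Mul(2, Y), Add(3, Y))) = Add(-9, Mul(2, Y, Add(3, Y))))
Mul(Function('D')(-2), Add(69, Function('m')(13))) = Mul(Add(-27, Mul(-9, Pow(-2, 2))), Add(69, Add(-9, Mul(2, Pow(13, 2)), Mul(6, 13)))) = Mul(Add(-27, Mul(-9, 4)), Add(69, Add(-9, Mul(2, 169), 78))) = Mul(Add(-27, -36), Add(69, Add(-9, 338, 78))) = Mul(-63, Add(69, 407)) = Mul(-63, 476) = -29988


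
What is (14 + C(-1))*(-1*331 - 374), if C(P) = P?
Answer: -9165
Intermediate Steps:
(14 + C(-1))*(-1*331 - 374) = (14 - 1)*(-1*331 - 374) = 13*(-331 - 374) = 13*(-705) = -9165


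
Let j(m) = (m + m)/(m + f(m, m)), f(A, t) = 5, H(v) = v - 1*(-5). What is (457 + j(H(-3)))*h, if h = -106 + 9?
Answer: -310691/7 ≈ -44384.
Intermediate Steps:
H(v) = 5 + v (H(v) = v + 5 = 5 + v)
j(m) = 2*m/(5 + m) (j(m) = (m + m)/(m + 5) = (2*m)/(5 + m) = 2*m/(5 + m))
h = -97
(457 + j(H(-3)))*h = (457 + 2*(5 - 3)/(5 + (5 - 3)))*(-97) = (457 + 2*2/(5 + 2))*(-97) = (457 + 2*2/7)*(-97) = (457 + 2*2*(1/7))*(-97) = (457 + 4/7)*(-97) = (3203/7)*(-97) = -310691/7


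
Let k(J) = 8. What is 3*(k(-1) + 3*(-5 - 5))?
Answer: -66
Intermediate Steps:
3*(k(-1) + 3*(-5 - 5)) = 3*(8 + 3*(-5 - 5)) = 3*(8 + 3*(-10)) = 3*(8 - 30) = 3*(-22) = -66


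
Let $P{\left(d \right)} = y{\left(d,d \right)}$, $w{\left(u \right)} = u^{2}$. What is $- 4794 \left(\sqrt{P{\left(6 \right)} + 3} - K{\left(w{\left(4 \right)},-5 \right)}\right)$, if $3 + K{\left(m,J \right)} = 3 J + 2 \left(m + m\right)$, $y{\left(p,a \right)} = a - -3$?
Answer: $220524 - 9588 \sqrt{3} \approx 2.0392 \cdot 10^{5}$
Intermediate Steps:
$y{\left(p,a \right)} = 3 + a$ ($y{\left(p,a \right)} = a + 3 = 3 + a$)
$P{\left(d \right)} = 3 + d$
$K{\left(m,J \right)} = -3 + 3 J + 4 m$ ($K{\left(m,J \right)} = -3 + \left(3 J + 2 \left(m + m\right)\right) = -3 + \left(3 J + 2 \cdot 2 m\right) = -3 + \left(3 J + 4 m\right) = -3 + 3 J + 4 m$)
$- 4794 \left(\sqrt{P{\left(6 \right)} + 3} - K{\left(w{\left(4 \right)},-5 \right)}\right) = - 4794 \left(\sqrt{\left(3 + 6\right) + 3} - \left(-3 + 3 \left(-5\right) + 4 \cdot 4^{2}\right)\right) = - 4794 \left(\sqrt{9 + 3} - \left(-3 - 15 + 4 \cdot 16\right)\right) = - 4794 \left(\sqrt{12} - \left(-3 - 15 + 64\right)\right) = - 4794 \left(2 \sqrt{3} - 46\right) = - 4794 \left(-46 + 2 \sqrt{3}\right) = 220524 - 9588 \sqrt{3}$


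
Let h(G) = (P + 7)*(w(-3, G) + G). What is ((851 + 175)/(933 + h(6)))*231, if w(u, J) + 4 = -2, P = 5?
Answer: 79002/311 ≈ 254.03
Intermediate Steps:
w(u, J) = -6 (w(u, J) = -4 - 2 = -6)
h(G) = -72 + 12*G (h(G) = (5 + 7)*(-6 + G) = 12*(-6 + G) = -72 + 12*G)
((851 + 175)/(933 + h(6)))*231 = ((851 + 175)/(933 + (-72 + 12*6)))*231 = (1026/(933 + (-72 + 72)))*231 = (1026/(933 + 0))*231 = (1026/933)*231 = (1026*(1/933))*231 = (342/311)*231 = 79002/311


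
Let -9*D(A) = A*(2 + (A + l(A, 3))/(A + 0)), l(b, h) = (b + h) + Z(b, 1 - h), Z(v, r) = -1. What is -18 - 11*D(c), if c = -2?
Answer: -76/3 ≈ -25.333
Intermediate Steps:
l(b, h) = -1 + b + h (l(b, h) = (b + h) - 1 = -1 + b + h)
D(A) = -A*(2 + (2 + 2*A)/A)/9 (D(A) = -A*(2 + (A + (-1 + A + 3))/(A + 0))/9 = -A*(2 + (A + (2 + A))/A)/9 = -A*(2 + (2 + 2*A)/A)/9)
-18 - 11*D(c) = -18 - 11*(-2/9 - 4/9*(-2)) = -18 - 11*(-2/9 + 8/9) = -18 - 11*⅔ = -18 - 22/3 = -76/3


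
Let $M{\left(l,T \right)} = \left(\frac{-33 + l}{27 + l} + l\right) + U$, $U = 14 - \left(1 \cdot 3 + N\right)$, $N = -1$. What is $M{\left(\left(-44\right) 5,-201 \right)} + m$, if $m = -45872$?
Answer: $- \frac{8893187}{193} \approx -46079.0$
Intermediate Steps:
$U = 12$ ($U = 14 - \left(1 \cdot 3 - 1\right) = 14 - \left(3 - 1\right) = 14 - 2 = 12$)
$M{\left(l,T \right)} = 12 + l + \frac{-33 + l}{27 + l}$ ($M{\left(l,T \right)} = \left(\frac{-33 + l}{27 + l} + l\right) + 12 = \left(l + \frac{-33 + l}{27 + l}\right) + 12 = 12 + l + \frac{-33 + l}{27 + l}$)
$M{\left(\left(-44\right) 5,-201 \right)} + m = \frac{291 + \left(\left(-44\right) 5\right)^{2} + 40 \left(\left(-44\right) 5\right)}{27 - 220} - 45872 = \frac{291 + \left(-220\right)^{2} + 40 \left(-220\right)}{27 - 220} - 45872 = \frac{291 + 48400 - 8800}{-193} - 45872 = \left(- \frac{1}{193}\right) 39891 - 45872 = - \frac{39891}{193} - 45872 = - \frac{8893187}{193}$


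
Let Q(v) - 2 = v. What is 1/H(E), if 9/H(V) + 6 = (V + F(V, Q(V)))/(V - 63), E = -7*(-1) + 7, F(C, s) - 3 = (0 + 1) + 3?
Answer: -5/7 ≈ -0.71429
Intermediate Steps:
Q(v) = 2 + v
F(C, s) = 7 (F(C, s) = 3 + ((0 + 1) + 3) = 3 + (1 + 3) = 3 + 4 = 7)
E = 14 (E = 7 + 7 = 14)
H(V) = 9/(-6 + (7 + V)/(-63 + V)) (H(V) = 9/(-6 + (V + 7)/(V - 63)) = 9/(-6 + (7 + V)/(-63 + V)))
1/H(E) = 1/(9*(-63 + 14)/(5*(77 - 1*14))) = 1/((9/5)*(-49)/(77 - 14)) = 1/((9/5)*(-49)/63) = 1/((9/5)*(1/63)*(-49)) = 1/(-7/5) = -5/7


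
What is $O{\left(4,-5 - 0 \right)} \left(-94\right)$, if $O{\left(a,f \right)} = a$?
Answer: $-376$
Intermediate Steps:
$O{\left(4,-5 - 0 \right)} \left(-94\right) = 4 \left(-94\right) = -376$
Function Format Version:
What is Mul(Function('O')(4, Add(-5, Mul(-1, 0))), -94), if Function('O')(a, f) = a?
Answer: -376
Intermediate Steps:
Mul(Function('O')(4, Add(-5, Mul(-1, 0))), -94) = Mul(4, -94) = -376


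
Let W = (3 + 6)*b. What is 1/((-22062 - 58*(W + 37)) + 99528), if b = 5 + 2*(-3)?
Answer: 1/75842 ≈ 1.3185e-5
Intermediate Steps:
b = -1 (b = 5 - 6 = -1)
W = -9 (W = (3 + 6)*(-1) = 9*(-1) = -9)
1/((-22062 - 58*(W + 37)) + 99528) = 1/((-22062 - 58*(-9 + 37)) + 99528) = 1/((-22062 - 58*28) + 99528) = 1/((-22062 - 1*1624) + 99528) = 1/((-22062 - 1624) + 99528) = 1/(-23686 + 99528) = 1/75842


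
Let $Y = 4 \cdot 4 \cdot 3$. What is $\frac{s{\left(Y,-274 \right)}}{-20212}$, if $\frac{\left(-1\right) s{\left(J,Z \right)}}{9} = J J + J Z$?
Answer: $- \frac{24408}{5053} \approx -4.8304$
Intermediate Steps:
$Y = 48$ ($Y = 16 \cdot 3 = 48$)
$s{\left(J,Z \right)} = - 9 J^{2} - 9 J Z$ ($s{\left(J,Z \right)} = - 9 \left(J J + J Z\right) = - 9 \left(J^{2} + J Z\right) = - 9 J^{2} - 9 J Z$)
$\frac{s{\left(Y,-274 \right)}}{-20212} = \frac{\left(-9\right) 48 \left(48 - 274\right)}{-20212} = \left(-9\right) 48 \left(-226\right) \left(- \frac{1}{20212}\right) = 97632 \left(- \frac{1}{20212}\right) = - \frac{24408}{5053}$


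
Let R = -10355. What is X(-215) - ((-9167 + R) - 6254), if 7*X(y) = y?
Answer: 180217/7 ≈ 25745.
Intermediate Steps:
X(y) = y/7
X(-215) - ((-9167 + R) - 6254) = (1/7)*(-215) - ((-9167 - 10355) - 6254) = -215/7 - (-19522 - 6254) = -215/7 - 1*(-25776) = -215/7 + 25776 = 180217/7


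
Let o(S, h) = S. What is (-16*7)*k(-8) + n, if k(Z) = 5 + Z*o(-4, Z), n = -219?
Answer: -4363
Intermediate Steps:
k(Z) = 5 - 4*Z (k(Z) = 5 + Z*(-4) = 5 - 4*Z)
(-16*7)*k(-8) + n = (-16*7)*(5 - 4*(-8)) - 219 = -112*(5 + 32) - 219 = -112*37 - 219 = -4144 - 219 = -4363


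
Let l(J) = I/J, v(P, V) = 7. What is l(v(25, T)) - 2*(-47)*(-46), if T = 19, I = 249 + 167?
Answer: -29852/7 ≈ -4264.6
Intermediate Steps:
I = 416
l(J) = 416/J
l(v(25, T)) - 2*(-47)*(-46) = 416/7 - 2*(-47)*(-46) = 416*(⅐) - (-94)*(-46) = 416/7 - 1*4324 = 416/7 - 4324 = -29852/7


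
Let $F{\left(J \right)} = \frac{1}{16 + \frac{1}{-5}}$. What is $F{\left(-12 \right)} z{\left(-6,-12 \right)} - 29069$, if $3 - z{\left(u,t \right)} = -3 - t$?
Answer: $- \frac{2296481}{79} \approx -29069.0$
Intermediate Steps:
$z{\left(u,t \right)} = 6 + t$ ($z{\left(u,t \right)} = 3 - \left(-3 - t\right) = 3 + \left(3 + t\right) = 6 + t$)
$F{\left(J \right)} = \frac{5}{79}$ ($F{\left(J \right)} = \frac{1}{16 - \frac{1}{5}} = \frac{1}{\frac{79}{5}} = \frac{5}{79}$)
$F{\left(-12 \right)} z{\left(-6,-12 \right)} - 29069 = \frac{5 \left(6 - 12\right)}{79} - 29069 = \frac{5}{79} \left(-6\right) - 29069 = - \frac{30}{79} - 29069 = - \frac{2296481}{79}$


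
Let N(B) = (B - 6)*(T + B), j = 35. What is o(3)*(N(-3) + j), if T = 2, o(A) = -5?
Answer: -220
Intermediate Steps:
N(B) = (-6 + B)*(2 + B) (N(B) = (B - 6)*(2 + B) = (-6 + B)*(2 + B))
o(3)*(N(-3) + j) = -5*((-12 + (-3)² - 4*(-3)) + 35) = -5*((-12 + 9 + 12) + 35) = -5*(9 + 35) = -5*44 = -220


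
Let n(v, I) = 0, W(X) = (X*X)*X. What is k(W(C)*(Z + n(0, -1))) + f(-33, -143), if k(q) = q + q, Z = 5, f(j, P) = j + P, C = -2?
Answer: -256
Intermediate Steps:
W(X) = X**3 (W(X) = X**2*X = X**3)
f(j, P) = P + j
k(q) = 2*q
k(W(C)*(Z + n(0, -1))) + f(-33, -143) = 2*((-2)**3*(5 + 0)) + (-143 - 33) = 2*(-8*5) - 176 = 2*(-40) - 176 = -80 - 176 = -256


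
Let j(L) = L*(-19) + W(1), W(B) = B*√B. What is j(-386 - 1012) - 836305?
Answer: -809742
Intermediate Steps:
W(B) = B^(3/2)
j(L) = 1 - 19*L (j(L) = L*(-19) + 1^(3/2) = -19*L + 1 = 1 - 19*L)
j(-386 - 1012) - 836305 = (1 - 19*(-386 - 1012)) - 836305 = (1 - 19*(-1398)) - 836305 = (1 + 26562) - 836305 = 26563 - 836305 = -809742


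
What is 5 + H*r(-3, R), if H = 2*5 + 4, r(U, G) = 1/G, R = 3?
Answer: 29/3 ≈ 9.6667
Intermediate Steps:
H = 14 (H = 10 + 4 = 14)
5 + H*r(-3, R) = 5 + 14/3 = 29/3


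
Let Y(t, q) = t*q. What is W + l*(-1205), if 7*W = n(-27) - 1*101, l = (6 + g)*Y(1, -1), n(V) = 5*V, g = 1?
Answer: 58809/7 ≈ 8401.3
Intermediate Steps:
Y(t, q) = q*t
l = -7 (l = (6 + 1)*(-1*1) = 7*(-1) = -7)
W = -236/7 (W = (5*(-27) - 1*101)/7 = (-135 - 101)/7 = (⅐)*(-236) = -236/7 ≈ -33.714)
W + l*(-1205) = -236/7 - 7*(-1205) = -236/7 + 8435 = 58809/7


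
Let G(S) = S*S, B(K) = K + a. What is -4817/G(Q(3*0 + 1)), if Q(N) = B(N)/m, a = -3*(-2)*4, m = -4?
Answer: -77072/625 ≈ -123.32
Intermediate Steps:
a = 24 (a = 6*4 = 24)
B(K) = 24 + K (B(K) = K + 24 = 24 + K)
Q(N) = -6 - N/4 (Q(N) = (24 + N)/(-4) = (24 + N)*(-¼) = -6 - N/4)
G(S) = S²
-4817/G(Q(3*0 + 1)) = -4817/(-6 - (3*0 + 1)/4)² = -4817/(-6 - (0 + 1)/4)² = -4817/(-6 - ¼*1)² = -4817/(-6 - ¼)² = -4817/((-25/4)²) = -4817/625/16 = -4817*16/625 = -77072/625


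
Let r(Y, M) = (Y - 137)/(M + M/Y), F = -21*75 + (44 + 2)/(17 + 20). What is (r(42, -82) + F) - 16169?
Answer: -1157303951/65231 ≈ -17742.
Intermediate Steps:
F = -58229/37 (F = -1575 + 46/37 = -58229/37 ≈ -1573.8)
r(Y, M) = (-137 + Y)/(M + M/Y)
(r(42, -82) + F) - 16169 = (42*(-137 + 42)/(-82*(1 + 42)) - 58229/37) - 16169 = (42*(-1/82)*(-95)/43 - 58229/37) - 16169 = (42*(-1/82)*(1/43)*(-95) - 58229/37) - 16169 = (1995/1763 - 58229/37) - 16169 = -102583912/65231 - 16169 = -1157303951/65231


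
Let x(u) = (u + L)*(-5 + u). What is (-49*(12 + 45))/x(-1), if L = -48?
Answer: -19/2 ≈ -9.5000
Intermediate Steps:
x(u) = (-48 + u)*(-5 + u) (x(u) = (u - 48)*(-5 + u) = (-48 + u)*(-5 + u))
(-49*(12 + 45))/x(-1) = (-49*(12 + 45))/(240 + (-1)² - 53*(-1)) = (-49*57)/(240 + 1 + 53) = -2793/294 = -2793*1/294 = -19/2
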